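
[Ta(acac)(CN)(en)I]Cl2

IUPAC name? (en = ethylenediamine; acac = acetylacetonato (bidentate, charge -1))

(acetylacetonato)cyano(ethylenediamine)iodotantalum(V) chloride

The 2 chloride counter-ions carry a total charge of -2, so each complex ion is 2+.
Ligand charges: 1×cyano (-1 each), 1×ethylenediamine (neutral), 1×acetylacetonato (-1 each), 1×iodo (-1 each); total -3. So Ta + (-3) = 2+, giving Ta = +5.
Ligands are named alphabetically: acetylacetonato before cyano before ethylenediamine before iodo.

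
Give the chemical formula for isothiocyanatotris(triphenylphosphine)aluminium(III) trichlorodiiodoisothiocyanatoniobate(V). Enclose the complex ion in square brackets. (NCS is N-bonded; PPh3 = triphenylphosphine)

Cation [Al…]: ligand charges -1, Al(III) ⇒ ion charge 2+.
Anion [Nb…]: ligand charges -6, Nb(V) ⇒ ion charge 1−.

[Al(NCS)(PPh3)3][NbCl3I2(NCS)]2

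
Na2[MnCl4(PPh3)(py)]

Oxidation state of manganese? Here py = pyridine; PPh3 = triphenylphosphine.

+2

2 sodium outside the brackets (+1 each) → the complex ion is 2−.
Ligand charges: 1×py neutral; 1×PPh3 neutral; 4×Cl = -4; sum -4.
Mn + (-4) = 2− ⇒ Mn is +2.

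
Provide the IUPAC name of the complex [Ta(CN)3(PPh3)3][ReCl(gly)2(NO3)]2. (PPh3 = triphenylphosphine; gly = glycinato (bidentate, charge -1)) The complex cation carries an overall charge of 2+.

tricyanotris(triphenylphosphine)tantalum(V) chlorobis(glycinato)nitratorhenate(III)

Both ions are complex: the cation is named first with the plain metal name, the anion second with the -ate form; each ion's ligands are alphabetised independently.
The complex cation is given as 2+; its ligand charges sum to -3, so Ta = +5.
With 2 anions per cation, each anion must be 2/2 = 1−.
Anion: ligand charges sum to -4; for the ion to be 1−, Re = +3.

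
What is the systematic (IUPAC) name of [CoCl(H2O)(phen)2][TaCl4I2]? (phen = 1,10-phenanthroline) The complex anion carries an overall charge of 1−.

aquachlorobis(1,10-phenanthroline)cobalt(II) tetrachlorodiiodotantalate(V)

Both ions are complex: the cation is named first with the plain metal name, the anion second with the -ate form; each ion's ligands are alphabetised independently.
The complex anion is given as 1−; its ligand charges sum to -6, so Ta = +5.
A 1:1 salt means the cation carries the equal and opposite charge, 1+.
Cation: ligand charges sum to -1; for the ion to be 1+, Co = +2.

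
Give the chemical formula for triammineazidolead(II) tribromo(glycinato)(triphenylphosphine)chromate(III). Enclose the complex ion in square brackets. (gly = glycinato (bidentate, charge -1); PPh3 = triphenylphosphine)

Cation [Pb…]: ligand charges -1, Pb(II) ⇒ ion charge 1+.
Anion [Cr…]: ligand charges -4, Cr(III) ⇒ ion charge 1−.
One 1+ cation balances one 1− anion.

[Pb(N3)(NH3)3][CrBr3(gly)(PPh3)]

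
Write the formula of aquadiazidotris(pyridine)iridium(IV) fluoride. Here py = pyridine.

Ligands: 1 aqua (H2O, neutral), 2 azido (N3, -1), 3 pyridine (py, neutral). Ligand charge sum = -2.
Charge balance with fluoride (-1) requires 1 complex ion per 2 fluoride.

[Ir(H2O)(N3)2(py)3]F2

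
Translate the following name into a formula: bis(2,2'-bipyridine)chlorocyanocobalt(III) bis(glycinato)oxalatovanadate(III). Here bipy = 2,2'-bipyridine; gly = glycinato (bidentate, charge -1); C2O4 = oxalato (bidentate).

[Co(bipy)2Cl(CN)][V(C2O4)(gly)2]

Cation [Co…]: ligand charges -2, Co(III) ⇒ ion charge 1+.
Anion [V…]: ligand charges -4, V(III) ⇒ ion charge 1−.
One 1+ cation balances one 1− anion.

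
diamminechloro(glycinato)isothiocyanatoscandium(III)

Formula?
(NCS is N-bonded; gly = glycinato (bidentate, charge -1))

Ligands: 1 isothiocyanato (NCS, -1), 1 glycinato (gly, -1), 2 ammine (NH3, neutral), 1 chloro (Cl, -1). Ligand charge sum = -3.
With Sc in oxidation state +3, the complex ion is [Sc...].

[ScCl(gly)(NCS)(NH3)2]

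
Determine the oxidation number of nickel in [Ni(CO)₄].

0

No counter-ion: the bracketed complex is neutral.
Ligand charges: 4×CO neutral; sum 0.
Ni + (0) = 0 ⇒ Ni is 0.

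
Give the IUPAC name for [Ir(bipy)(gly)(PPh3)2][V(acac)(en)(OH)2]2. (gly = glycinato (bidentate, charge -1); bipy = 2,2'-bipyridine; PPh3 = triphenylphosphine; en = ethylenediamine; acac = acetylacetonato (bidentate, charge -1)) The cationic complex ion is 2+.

(2,2'-bipyridine)(glycinato)bis(triphenylphosphine)iridium(III) (acetylacetonato)(ethylenediamine)dihydroxovanadate(II)

The complex cation is given as 2+; its ligand charges sum to -1, so Ir = +3.
With 2 anions per cation, each anion must be 2/2 = 1−.
Anion: ligand charges sum to -3; for the ion to be 1−, V = +2.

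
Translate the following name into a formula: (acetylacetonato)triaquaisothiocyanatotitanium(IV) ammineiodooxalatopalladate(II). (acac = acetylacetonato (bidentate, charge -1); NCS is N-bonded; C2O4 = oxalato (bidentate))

Cation [Ti…]: ligand charges -2, Ti(IV) ⇒ ion charge 2+.
Anion [Pd…]: ligand charges -3, Pd(II) ⇒ ion charge 1−.

[Ti(acac)(H2O)3(NCS)][Pd(C2O4)I(NH3)]2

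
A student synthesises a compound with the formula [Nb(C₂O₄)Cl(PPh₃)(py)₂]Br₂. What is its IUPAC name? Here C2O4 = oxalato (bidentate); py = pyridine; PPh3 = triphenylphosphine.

The 2 bromide counter-ions carry a total charge of -2, so each complex ion is 2+.
Ligand charges: 1×oxalato (-2 each), 2×pyridine (neutral), 1×triphenylphosphine (neutral), 1×chloro (-1 each); total -3. So Nb + (-3) = 2+, giving Nb = +5.
Ligands are named alphabetically: chloro before oxalato before pyridine before triphenylphosphine.

chlorooxalatobis(pyridine)(triphenylphosphine)niobium(V) bromide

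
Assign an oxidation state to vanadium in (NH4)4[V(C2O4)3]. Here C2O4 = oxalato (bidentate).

+2

4 ammonium outside the brackets (+1 each) → the complex ion is 4−.
Ligand charges: 3×C2O4 = -6; sum -6.
V + (-6) = 4− ⇒ V is +2.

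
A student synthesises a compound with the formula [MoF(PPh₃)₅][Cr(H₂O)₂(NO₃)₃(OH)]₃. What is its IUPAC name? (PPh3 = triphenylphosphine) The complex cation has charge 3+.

fluoropentakis(triphenylphosphine)molybdenum(IV) diaquahydroxotrinitratochromate(III)

The complex cation is given as 3+; its ligand charges sum to -1, so Mo = +4.
With 3 anions per cation, each anion must be 3/3 = 1−.
Anion: ligand charges sum to -4; for the ion to be 1−, Cr = +3.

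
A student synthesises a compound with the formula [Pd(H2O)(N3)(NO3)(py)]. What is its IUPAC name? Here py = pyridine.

aquaazidonitrato(pyridine)palladium(II)

There is no counter-ion, so the complex is neutral overall.
Ligand charges: 1×azido (-1 each), 1×pyridine (neutral), 1×nitrato (-1 each), 1×aqua (neutral); total -2. So Pd + (-2) = 0, giving Pd = +2.
Ligands are named alphabetically: aqua before azido before nitrato before pyridine.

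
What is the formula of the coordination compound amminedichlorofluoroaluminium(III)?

Ligands: 1 fluoro (F, -1), 2 chloro (Cl, -1), 1 ammine (NH3, neutral). Ligand charge sum = -3.
With Al in oxidation state +3, the complex ion is [Al...].

[AlCl2F(NH3)]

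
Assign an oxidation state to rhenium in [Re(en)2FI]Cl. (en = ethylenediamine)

+3

1 chloride outside the brackets (-1 each) → the complex ion is 1+.
Ligand charges: 2×en neutral; 1×I = -1; 1×F = -1; sum -2.
Re + (-2) = 1+ ⇒ Re is +3.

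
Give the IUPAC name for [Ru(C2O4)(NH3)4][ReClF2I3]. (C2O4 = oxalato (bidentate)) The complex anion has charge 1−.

tetraammineoxalatoruthenium(III) chlorodifluorotriiodorhenate(V)

The complex anion is given as 1−; its ligand charges sum to -6, so Re = +5.
A 1:1 salt means the cation carries the equal and opposite charge, 1+.
Cation: ligand charges sum to -2; for the ion to be 1+, Ru = +3.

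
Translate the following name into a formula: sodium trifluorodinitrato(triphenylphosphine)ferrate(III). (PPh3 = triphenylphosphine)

Ligands: 2 nitrato (NO3, -1), 1 triphenylphosphine (PPh3, neutral), 3 fluoro (F, -1). Ligand charge sum = -5.
Charge balance with sodium (+1) requires 1 complex ion per 2 sodium.

Na2[FeF3(NO3)2(PPh3)]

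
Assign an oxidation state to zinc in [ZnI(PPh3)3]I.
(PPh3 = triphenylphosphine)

+2

1 iodide outside the brackets (-1 each) → the complex ion is 1+.
Ligand charges: 1×I = -1; 3×PPh3 neutral; sum -1.
Zn + (-1) = 1+ ⇒ Zn is +2.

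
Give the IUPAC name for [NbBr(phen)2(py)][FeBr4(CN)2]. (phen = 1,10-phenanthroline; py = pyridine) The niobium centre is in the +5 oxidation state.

bromobis(1,10-phenanthroline)(pyridine)niobium(V) tetrabromodicyanoferrate(II)

Both ions are complex: the cation is named first with the plain metal name, the anion second with the -ate form; each ion's ligands are alphabetised independently.
Nb is given as +5; the cation's ligand charges sum to -1, so the complex cation is 4+.
A 1:1 salt means the anion carries the equal and opposite charge, 4−.
Anion: ligand charges sum to -6; for the ion to be 4−, Fe = +2.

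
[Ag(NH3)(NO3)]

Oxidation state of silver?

+1

No counter-ion: the bracketed complex is neutral.
Ligand charges: 1×NH3 neutral; 1×NO3 = -1; sum -1.
Ag + (-1) = 0 ⇒ Ag is +1.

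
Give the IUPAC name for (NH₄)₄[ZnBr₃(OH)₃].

ammonium tribromotrihydroxozincate(II)

The 4 ammonium counter-ions carry a total charge of +4, so each complex ion is 4−.
Ligand charges: 3×bromo (-1 each), 3×hydroxo (-1 each); total -6. So Zn + (-6) = 4−, giving Zn = +2.
Ligands are named alphabetically: bromo before hydroxo.
The complex ion is anionic, so zinc takes the -ate form zincate(II).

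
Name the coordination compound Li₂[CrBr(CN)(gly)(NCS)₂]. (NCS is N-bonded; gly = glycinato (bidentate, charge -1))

The 2 lithium counter-ions carry a total charge of +2, so each complex ion is 2−.
Ligand charges: 1×bromo (-1 each), 1×cyano (-1 each), 2×isothiocyanato (-1 each), 1×glycinato (-1 each); total -5. So Cr + (-5) = 2−, giving Cr = +3.
The complex ion is anionic, so chromium takes the -ate form chromate(III).

lithium bromocyano(glycinato)diisothiocyanatochromate(III)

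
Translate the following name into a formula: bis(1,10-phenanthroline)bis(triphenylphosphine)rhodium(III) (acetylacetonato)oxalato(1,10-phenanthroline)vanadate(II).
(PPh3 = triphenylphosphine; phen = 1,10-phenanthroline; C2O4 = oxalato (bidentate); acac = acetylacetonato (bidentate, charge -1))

[Rh(phen)2(PPh3)2][V(acac)(C2O4)(phen)]3

Cation [Rh…]: ligand charges 0, Rh(III) ⇒ ion charge 3+.
Anion [V…]: ligand charges -3, V(II) ⇒ ion charge 1−.
One 3+ cation requires 3 of the 1− anion.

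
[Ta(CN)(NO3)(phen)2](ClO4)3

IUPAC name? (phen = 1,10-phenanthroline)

cyanonitratobis(1,10-phenanthroline)tantalum(V) perchlorate

The 3 perchlorate counter-ions carry a total charge of -3, so each complex ion is 3+.
Ligand charges: 2×1,10-phenanthroline (neutral), 1×cyano (-1 each), 1×nitrato (-1 each); total -2. So Ta + (-2) = 3+, giving Ta = +5.
Ligands are named alphabetically: cyano before nitrato before phenanthroline.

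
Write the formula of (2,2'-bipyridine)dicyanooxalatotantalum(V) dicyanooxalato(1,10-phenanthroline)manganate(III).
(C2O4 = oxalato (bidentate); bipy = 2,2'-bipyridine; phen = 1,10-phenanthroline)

Cation [Ta…]: ligand charges -4, Ta(V) ⇒ ion charge 1+.
Anion [Mn…]: ligand charges -4, Mn(III) ⇒ ion charge 1−.
One 1+ cation balances one 1− anion.

[Ta(bipy)(C2O4)(CN)2][Mn(C2O4)(CN)2(phen)]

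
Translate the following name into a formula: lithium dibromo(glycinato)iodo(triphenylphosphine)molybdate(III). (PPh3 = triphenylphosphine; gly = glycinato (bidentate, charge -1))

Ligands: 1 triphenylphosphine (PPh3, neutral), 1 glycinato (gly, -1), 1 iodo (I, -1), 2 bromo (Br, -1). Ligand charge sum = -4.
With Mo in oxidation state +3, the complex ion is [Mo...]^1−.
Charge balance with lithium (+1) requires 1 complex ion per 1 lithium.

Li[MoBr2(gly)I(PPh3)]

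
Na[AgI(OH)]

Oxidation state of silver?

1 sodium outside the brackets (+1 each) → the complex ion is 1−.
Ligand charges: 1×OH = -1; 1×I = -1; sum -2.
Ag + (-2) = 1− ⇒ Ag is +1.

+1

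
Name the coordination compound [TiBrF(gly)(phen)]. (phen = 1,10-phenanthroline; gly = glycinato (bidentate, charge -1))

bromofluoro(glycinato)(1,10-phenanthroline)titanium(III)

There is no counter-ion, so the complex is neutral overall.
Ligand charges: 1×1,10-phenanthroline (neutral), 1×bromo (-1 each), 1×glycinato (-1 each), 1×fluoro (-1 each); total -3. So Ti + (-3) = 0, giving Ti = +3.
Ligands are named alphabetically: bromo before fluoro before glycinato before phenanthroline.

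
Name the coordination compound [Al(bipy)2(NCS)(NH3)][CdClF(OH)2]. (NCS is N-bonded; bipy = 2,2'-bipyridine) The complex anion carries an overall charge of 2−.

Both ions are complex: the cation is named first with the plain metal name, the anion second with the -ate form; each ion's ligands are alphabetised independently.
The complex anion is given as 2−; its ligand charges sum to -4, so Cd = +2.
A 1:1 salt means the cation carries the equal and opposite charge, 2+.
Cation: ligand charges sum to -1; for the ion to be 2+, Al = +3.

amminebis(2,2'-bipyridine)isothiocyanatoaluminium(III) chlorofluorodihydroxocadmate(II)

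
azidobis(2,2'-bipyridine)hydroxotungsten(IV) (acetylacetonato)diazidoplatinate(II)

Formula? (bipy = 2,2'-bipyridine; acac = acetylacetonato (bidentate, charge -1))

[W(bipy)2(N3)(OH)][Pt(acac)(N3)2]2

Cation [W…]: ligand charges -2, W(IV) ⇒ ion charge 2+.
Anion [Pt…]: ligand charges -3, Pt(II) ⇒ ion charge 1−.
One 2+ cation requires 2 of the 1− anion.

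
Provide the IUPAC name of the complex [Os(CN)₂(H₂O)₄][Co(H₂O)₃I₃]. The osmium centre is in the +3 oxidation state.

Both ions are complex: the cation is named first with the plain metal name, the anion second with the -ate form; each ion's ligands are alphabetised independently.
Os is given as +3; the cation's ligand charges sum to -2, so the complex cation is 1+.
A 1:1 salt means the anion carries the equal and opposite charge, 1−.
Anion: ligand charges sum to -3; for the ion to be 1−, Co = +2.

tetraaquadicyanoosmium(III) triaquatriiodocobaltate(II)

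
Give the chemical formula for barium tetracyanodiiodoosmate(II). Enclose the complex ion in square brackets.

Ba2[Os(CN)4I2]

Ligands: 2 iodo (I, -1), 4 cyano (CN, -1). Ligand charge sum = -6.
With Os in oxidation state +2, the complex ion is [Os...]^4−.
Charge balance with barium (+2) requires 1 complex ion per 2 barium.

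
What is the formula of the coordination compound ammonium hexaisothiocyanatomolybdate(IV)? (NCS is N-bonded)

(NH4)2[Mo(NCS)6]

Ligands: 6 isothiocyanato (NCS, -1). Ligand charge sum = -6.
Charge balance with ammonium (+1) requires 1 complex ion per 2 ammonium.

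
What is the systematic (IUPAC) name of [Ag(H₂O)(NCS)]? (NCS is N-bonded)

aquaisothiocyanatosilver(I)

There is no counter-ion, so the complex is neutral overall.
Ligand charges: 1×aqua (neutral), 1×isothiocyanato (-1 each); total -1. So Ag + (-1) = 0, giving Ag = +1.
Ligands are named alphabetically: aqua before isothiocyanato.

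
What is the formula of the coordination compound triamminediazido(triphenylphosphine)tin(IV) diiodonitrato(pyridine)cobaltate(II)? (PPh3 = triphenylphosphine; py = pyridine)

[Sn(N3)2(NH3)3(PPh3)][CoI2(NO3)(py)]2

Cation [Sn…]: ligand charges -2, Sn(IV) ⇒ ion charge 2+.
Anion [Co…]: ligand charges -3, Co(II) ⇒ ion charge 1−.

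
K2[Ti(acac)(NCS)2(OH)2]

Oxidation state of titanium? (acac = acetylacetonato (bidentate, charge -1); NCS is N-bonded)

+3

2 potassium outside the brackets (+1 each) → the complex ion is 2−.
Ligand charges: 1×acac = -1; 2×NCS = -2; 2×OH = -2; sum -5.
Ti + (-5) = 2− ⇒ Ti is +3.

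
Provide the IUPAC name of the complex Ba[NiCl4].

barium tetrachloronickelate(II)

The 1 barium counter-ion carries a total charge of +2, so each complex ion is 2−.
Ligand charges: 4×chloro (-1 each); total -4. So Ni + (-4) = 2−, giving Ni = +2.
The complex ion is anionic, so nickel takes the -ate form nickelate(II).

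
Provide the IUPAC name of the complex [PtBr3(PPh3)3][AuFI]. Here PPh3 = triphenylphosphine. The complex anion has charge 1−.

The complex anion is given as 1−; its ligand charges sum to -2, so Au = +1.
A 1:1 salt means the cation carries the equal and opposite charge, 1+.
Cation: ligand charges sum to -3; for the ion to be 1+, Pt = +4.

tribromotris(triphenylphosphine)platinum(IV) fluoroiodoaurate(I)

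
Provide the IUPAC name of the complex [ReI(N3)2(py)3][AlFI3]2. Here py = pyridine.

Aluminium is always +3 in its complexes; the anion's ligand charges sum to -4, so the complex anion is 1−.
With 2 anions per cation, the cation must be 2×1 = 2+.
Cation: ligand charges sum to -3; for the ion to be 2+, Re = +5.

diazidoiodotris(pyridine)rhenium(V) fluorotriiodoaluminate(III)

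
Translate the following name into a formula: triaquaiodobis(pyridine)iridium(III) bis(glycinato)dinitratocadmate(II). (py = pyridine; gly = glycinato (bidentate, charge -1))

Cation [Ir…]: ligand charges -1, Ir(III) ⇒ ion charge 2+.
Anion [Cd…]: ligand charges -4, Cd(II) ⇒ ion charge 2−.
One 2+ cation balances one 2− anion.

[Ir(H2O)3I(py)2][Cd(gly)2(NO3)2]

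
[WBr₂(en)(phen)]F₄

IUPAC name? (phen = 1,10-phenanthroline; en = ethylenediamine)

dibromo(ethylenediamine)(1,10-phenanthroline)tungsten(VI) fluoride

The 4 fluoride counter-ions carry a total charge of -4, so each complex ion is 4+.
Ligand charges: 1×1,10-phenanthroline (neutral), 2×bromo (-1 each), 1×ethylenediamine (neutral); total -2. So W + (-2) = 4+, giving W = +6.
Ligands are named alphabetically: bromo before ethylenediamine before phenanthroline.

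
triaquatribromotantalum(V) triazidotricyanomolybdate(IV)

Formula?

[TaBr3(H2O)3][Mo(CN)3(N3)3]

Cation [Ta…]: ligand charges -3, Ta(V) ⇒ ion charge 2+.
Anion [Mo…]: ligand charges -6, Mo(IV) ⇒ ion charge 2−.
One 2+ cation balances one 2− anion.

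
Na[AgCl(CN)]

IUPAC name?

sodium chlorocyanoargentate(I)

The 1 sodium counter-ion carries a total charge of +1, so each complex ion is 1−.
Ligand charges: 1×cyano (-1 each), 1×chloro (-1 each); total -2. So Ag + (-2) = 1−, giving Ag = +1.
The complex ion is anionic, so silver takes the -ate form argentate(I).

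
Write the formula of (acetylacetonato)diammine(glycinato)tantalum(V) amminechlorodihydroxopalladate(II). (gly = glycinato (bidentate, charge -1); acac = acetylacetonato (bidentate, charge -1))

[Ta(acac)(gly)(NH3)2][PdCl(NH3)(OH)2]3

Cation [Ta…]: ligand charges -2, Ta(V) ⇒ ion charge 3+.
Anion [Pd…]: ligand charges -3, Pd(II) ⇒ ion charge 1−.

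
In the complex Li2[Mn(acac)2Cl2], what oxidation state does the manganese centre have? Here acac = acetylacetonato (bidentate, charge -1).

2 lithium outside the brackets (+1 each) → the complex ion is 2−.
Ligand charges: 2×Cl = -2; 2×acac = -2; sum -4.
Mn + (-4) = 2− ⇒ Mn is +2.

+2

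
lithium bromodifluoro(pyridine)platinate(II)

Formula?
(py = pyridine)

Li[PtBrF2(py)]

Ligands: 1 pyridine (py, neutral), 1 bromo (Br, -1), 2 fluoro (F, -1). Ligand charge sum = -3.
With Pt in oxidation state +2, the complex ion is [Pt...]^1−.
Charge balance with lithium (+1) requires 1 complex ion per 1 lithium.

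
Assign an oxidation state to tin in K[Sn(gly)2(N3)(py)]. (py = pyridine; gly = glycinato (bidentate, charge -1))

+2

1 potassium outside the brackets (+1 each) → the complex ion is 1−.
Ligand charges: 1×py neutral; 2×gly = -2; 1×N3 = -1; sum -3.
Sn + (-3) = 1− ⇒ Sn is +2.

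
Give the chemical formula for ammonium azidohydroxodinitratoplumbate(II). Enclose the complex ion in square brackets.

(NH4)2[Pb(N3)(NO3)2(OH)]

Ligands: 1 azido (N3, -1), 2 nitrato (NO3, -1), 1 hydroxo (OH, -1). Ligand charge sum = -4.
With Pb in oxidation state +2, the complex ion is [Pb...]^2−.
Charge balance with ammonium (+1) requires 1 complex ion per 2 ammonium.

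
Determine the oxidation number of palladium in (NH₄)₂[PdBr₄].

2 ammonium outside the brackets (+1 each) → the complex ion is 2−.
Ligand charges: 4×Br = -4; sum -4.
Pd + (-4) = 2− ⇒ Pd is +2.

+2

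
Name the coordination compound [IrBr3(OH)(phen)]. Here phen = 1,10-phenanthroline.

tribromohydroxo(1,10-phenanthroline)iridium(IV)

There is no counter-ion, so the complex is neutral overall.
Ligand charges: 1×hydroxo (-1 each), 3×bromo (-1 each), 1×1,10-phenanthroline (neutral); total -4. So Ir + (-4) = 0, giving Ir = +4.
Ligands are named alphabetically: bromo before hydroxo before phenanthroline.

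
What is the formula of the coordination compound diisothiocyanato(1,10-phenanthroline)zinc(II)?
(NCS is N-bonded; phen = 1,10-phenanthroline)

Ligands: 2 isothiocyanato (NCS, -1), 1 1,10-phenanthroline (phen, neutral). Ligand charge sum = -2.
With Zn in oxidation state +2, the complex ion is [Zn...].

[Zn(NCS)2(phen)]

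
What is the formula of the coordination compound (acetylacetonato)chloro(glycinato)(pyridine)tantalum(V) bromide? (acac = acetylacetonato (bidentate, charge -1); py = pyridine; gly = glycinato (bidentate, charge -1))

[Ta(acac)Cl(gly)(py)]Br2

Ligands: 1 chloro (Cl, -1), 1 acetylacetonato (acac, -1), 1 pyridine (py, neutral), 1 glycinato (gly, -1). Ligand charge sum = -3.
With Ta in oxidation state +5, the complex ion is [Ta...]^2+.
Charge balance with bromide (-1) requires 1 complex ion per 2 bromide.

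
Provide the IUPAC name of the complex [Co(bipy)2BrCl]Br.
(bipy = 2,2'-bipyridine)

bis(2,2'-bipyridine)bromochlorocobalt(III) bromide

The 1 bromide counter-ion carries a total charge of -1, so each complex ion is 1+.
Ligand charges: 1×chloro (-1 each), 2×2,2'-bipyridine (neutral), 1×bromo (-1 each); total -2. So Co + (-2) = 1+, giving Co = +3.
Ligands are named alphabetically: bipyridine before bromo before chloro.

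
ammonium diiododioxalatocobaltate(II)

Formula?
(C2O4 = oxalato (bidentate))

Ligands: 2 iodo (I, -1), 2 oxalato (C2O4, -2). Ligand charge sum = -6.
Charge balance with ammonium (+1) requires 1 complex ion per 4 ammonium.

(NH4)4[Co(C2O4)2I2]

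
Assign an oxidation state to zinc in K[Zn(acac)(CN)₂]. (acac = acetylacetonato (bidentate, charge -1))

+2

1 potassium outside the brackets (+1 each) → the complex ion is 1−.
Ligand charges: 2×CN = -2; 1×acac = -1; sum -3.
Zn + (-3) = 1− ⇒ Zn is +2.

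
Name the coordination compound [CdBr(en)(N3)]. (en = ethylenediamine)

There is no counter-ion, so the complex is neutral overall.
Ligand charges: 1×azido (-1 each), 1×ethylenediamine (neutral), 1×bromo (-1 each); total -2. So Cd + (-2) = 0, giving Cd = +2.
Ligands are named alphabetically: azido before bromo before ethylenediamine.

azidobromo(ethylenediamine)cadmium(II)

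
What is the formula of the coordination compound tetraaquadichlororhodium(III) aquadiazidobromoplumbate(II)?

[RhCl2(H2O)4][PbBr(H2O)(N3)2]

Cation [Rh…]: ligand charges -2, Rh(III) ⇒ ion charge 1+.
Anion [Pb…]: ligand charges -3, Pb(II) ⇒ ion charge 1−.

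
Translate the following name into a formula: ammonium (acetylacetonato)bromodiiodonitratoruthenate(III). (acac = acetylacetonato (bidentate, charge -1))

(NH4)2[Ru(acac)BrI2(NO3)]

Ligands: 1 nitrato (NO3, -1), 1 bromo (Br, -1), 1 acetylacetonato (acac, -1), 2 iodo (I, -1). Ligand charge sum = -5.
Charge balance with ammonium (+1) requires 1 complex ion per 2 ammonium.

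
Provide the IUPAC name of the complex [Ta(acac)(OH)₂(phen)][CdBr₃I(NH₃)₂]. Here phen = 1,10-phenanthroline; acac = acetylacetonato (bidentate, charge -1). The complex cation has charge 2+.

(acetylacetonato)dihydroxo(1,10-phenanthroline)tantalum(V) diamminetribromoiodocadmate(II)

Both ions are complex: the cation is named first with the plain metal name, the anion second with the -ate form; each ion's ligands are alphabetised independently.
The complex cation is given as 2+; its ligand charges sum to -3, so Ta = +5.
A 1:1 salt means the anion carries the equal and opposite charge, 2−.
Anion: ligand charges sum to -4; for the ion to be 2−, Cd = +2.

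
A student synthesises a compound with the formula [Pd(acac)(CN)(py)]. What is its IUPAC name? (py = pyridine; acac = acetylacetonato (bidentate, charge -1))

There is no counter-ion, so the complex is neutral overall.
Ligand charges: 1×pyridine (neutral), 1×cyano (-1 each), 1×acetylacetonato (-1 each); total -2. So Pd + (-2) = 0, giving Pd = +2.
Ligands are named alphabetically: acetylacetonato before cyano before pyridine.

(acetylacetonato)cyano(pyridine)palladium(II)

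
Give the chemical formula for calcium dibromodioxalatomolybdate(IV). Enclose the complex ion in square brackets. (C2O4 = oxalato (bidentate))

Ligands: 2 bromo (Br, -1), 2 oxalato (C2O4, -2). Ligand charge sum = -6.
Charge balance with calcium (+2) requires 1 complex ion per 1 calcium.

Ca[MoBr2(C2O4)2]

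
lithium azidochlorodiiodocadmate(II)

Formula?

Ligands: 1 azido (N3, -1), 1 chloro (Cl, -1), 2 iodo (I, -1). Ligand charge sum = -4.
With Cd in oxidation state +2, the complex ion is [Cd...]^2−.
Charge balance with lithium (+1) requires 1 complex ion per 2 lithium.

Li2[CdClI2(N3)]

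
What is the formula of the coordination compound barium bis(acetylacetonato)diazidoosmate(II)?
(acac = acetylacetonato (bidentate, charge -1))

Ligands: 2 acetylacetonato (acac, -1), 2 azido (N3, -1). Ligand charge sum = -4.
Charge balance with barium (+2) requires 1 complex ion per 1 barium.

Ba[Os(acac)2(N3)2]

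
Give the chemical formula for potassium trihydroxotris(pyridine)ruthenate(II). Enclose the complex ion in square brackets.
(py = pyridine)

K[Ru(OH)3(py)3]

Ligands: 3 hydroxo (OH, -1), 3 pyridine (py, neutral). Ligand charge sum = -3.
With Ru in oxidation state +2, the complex ion is [Ru...]^1−.
Charge balance with potassium (+1) requires 1 complex ion per 1 potassium.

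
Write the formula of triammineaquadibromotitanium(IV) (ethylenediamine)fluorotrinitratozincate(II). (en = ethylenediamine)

Cation [Ti…]: ligand charges -2, Ti(IV) ⇒ ion charge 2+.
Anion [Zn…]: ligand charges -4, Zn(II) ⇒ ion charge 2−.
One 2+ cation balances one 2− anion.

[TiBr2(H2O)(NH3)3][Zn(en)F(NO3)3]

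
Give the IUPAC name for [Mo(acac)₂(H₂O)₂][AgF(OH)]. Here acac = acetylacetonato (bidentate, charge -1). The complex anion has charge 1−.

bis(acetylacetonato)diaquamolybdenum(III) fluorohydroxoargentate(I)

The complex anion is given as 1−; its ligand charges sum to -2, so Ag = +1.
A 1:1 salt means the cation carries the equal and opposite charge, 1+.
Cation: ligand charges sum to -2; for the ion to be 1+, Mo = +3.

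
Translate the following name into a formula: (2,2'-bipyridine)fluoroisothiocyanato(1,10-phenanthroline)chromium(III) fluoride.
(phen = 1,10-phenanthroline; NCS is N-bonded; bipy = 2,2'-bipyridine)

Ligands: 1 1,10-phenanthroline (phen, neutral), 1 isothiocyanato (NCS, -1), 1 fluoro (F, -1), 1 2,2'-bipyridine (bipy, neutral). Ligand charge sum = -2.
With Cr in oxidation state +3, the complex ion is [Cr...]^1+.
Charge balance with fluoride (-1) requires 1 complex ion per 1 fluoride.

[Cr(bipy)F(NCS)(phen)]F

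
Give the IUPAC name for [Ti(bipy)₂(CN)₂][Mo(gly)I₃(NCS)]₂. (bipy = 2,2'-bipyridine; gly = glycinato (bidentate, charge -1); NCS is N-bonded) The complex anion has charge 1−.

bis(2,2'-bipyridine)dicyanotitanium(IV) (glycinato)triiodoisothiocyanatomolybdate(IV)

Both ions are complex: the cation is named first with the plain metal name, the anion second with the -ate form; each ion's ligands are alphabetised independently.
The complex anion is given as 1−; its ligand charges sum to -5, so Mo = +4.
With 2 anions per cation, the cation must be 2×1 = 2+.
Cation: ligand charges sum to -2; for the ion to be 2+, Ti = +4.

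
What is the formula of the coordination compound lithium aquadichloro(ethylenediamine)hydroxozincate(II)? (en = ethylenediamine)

Ligands: 1 hydroxo (OH, -1), 2 chloro (Cl, -1), 1 ethylenediamine (en, neutral), 1 aqua (H2O, neutral). Ligand charge sum = -3.
With Zn in oxidation state +2, the complex ion is [Zn...]^1−.
Charge balance with lithium (+1) requires 1 complex ion per 1 lithium.

Li[ZnCl2(en)(H2O)(OH)]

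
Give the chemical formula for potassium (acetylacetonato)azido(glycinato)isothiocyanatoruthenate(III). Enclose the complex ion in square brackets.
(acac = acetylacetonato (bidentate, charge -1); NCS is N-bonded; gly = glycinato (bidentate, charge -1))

K[Ru(acac)(gly)(N3)(NCS)]

Ligands: 1 acetylacetonato (acac, -1), 1 azido (N3, -1), 1 isothiocyanato (NCS, -1), 1 glycinato (gly, -1). Ligand charge sum = -4.
With Ru in oxidation state +3, the complex ion is [Ru...]^1−.
Charge balance with potassium (+1) requires 1 complex ion per 1 potassium.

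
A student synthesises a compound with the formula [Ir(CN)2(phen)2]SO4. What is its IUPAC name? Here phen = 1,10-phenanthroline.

The 1 sulfate counter-ion carries a total charge of -2, so each complex ion is 2+.
Ligand charges: 2×cyano (-1 each), 2×1,10-phenanthroline (neutral); total -2. So Ir + (-2) = 2+, giving Ir = +4.
Ligands are named alphabetically: cyano before phenanthroline.

dicyanobis(1,10-phenanthroline)iridium(IV) sulfate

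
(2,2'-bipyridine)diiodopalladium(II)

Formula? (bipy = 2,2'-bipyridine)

Ligands: 1 2,2'-bipyridine (bipy, neutral), 2 iodo (I, -1). Ligand charge sum = -2.
With Pd in oxidation state +2, the complex ion is [Pd...].

[Pd(bipy)I2]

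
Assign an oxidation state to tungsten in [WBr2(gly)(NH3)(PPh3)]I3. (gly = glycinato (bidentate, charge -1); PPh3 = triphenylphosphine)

3 iodide outside the brackets (-1 each) → the complex ion is 3+.
Ligand charges: 1×gly = -1; 2×Br = -2; 1×NH3 neutral; 1×PPh3 neutral; sum -3.
W + (-3) = 3+ ⇒ W is +6.

+6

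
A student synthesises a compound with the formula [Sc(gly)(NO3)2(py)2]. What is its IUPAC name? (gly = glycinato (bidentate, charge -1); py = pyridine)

(glycinato)dinitratobis(pyridine)scandium(III)

There is no counter-ion, so the complex is neutral overall.
Ligand charges: 1×glycinato (-1 each), 2×pyridine (neutral), 2×nitrato (-1 each); total -3. So Sc + (-3) = 0, giving Sc = +3.
Ligands are named alphabetically: glycinato before nitrato before pyridine.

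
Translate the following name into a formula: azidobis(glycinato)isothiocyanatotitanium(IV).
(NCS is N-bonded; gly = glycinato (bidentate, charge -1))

Ligands: 1 isothiocyanato (NCS, -1), 2 glycinato (gly, -1), 1 azido (N3, -1). Ligand charge sum = -4.
With Ti in oxidation state +4, the complex ion is [Ti...].

[Ti(gly)2(N3)(NCS)]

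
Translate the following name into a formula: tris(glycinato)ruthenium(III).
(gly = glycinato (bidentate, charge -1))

[Ru(gly)3]

Ligands: 3 glycinato (gly, -1). Ligand charge sum = -3.
With Ru in oxidation state +3, the complex ion is [Ru...].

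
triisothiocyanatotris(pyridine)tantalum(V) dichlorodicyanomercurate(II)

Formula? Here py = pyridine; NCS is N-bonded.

[Ta(NCS)3(py)3][HgCl2(CN)2]

Cation [Ta…]: ligand charges -3, Ta(V) ⇒ ion charge 2+.
Anion [Hg…]: ligand charges -4, Hg(II) ⇒ ion charge 2−.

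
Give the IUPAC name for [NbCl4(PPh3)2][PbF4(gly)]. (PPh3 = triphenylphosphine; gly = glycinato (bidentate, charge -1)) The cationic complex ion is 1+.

The complex cation is given as 1+; its ligand charges sum to -4, so Nb = +5.
A 1:1 salt means the anion carries the equal and opposite charge, 1−.
Anion: ligand charges sum to -5; for the ion to be 1−, Pb = +4.

tetrachlorobis(triphenylphosphine)niobium(V) tetrafluoro(glycinato)plumbate(IV)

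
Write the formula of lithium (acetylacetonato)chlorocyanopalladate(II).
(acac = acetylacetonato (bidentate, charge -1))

Li[Pd(acac)Cl(CN)]

Ligands: 1 chloro (Cl, -1), 1 cyano (CN, -1), 1 acetylacetonato (acac, -1). Ligand charge sum = -3.
With Pd in oxidation state +2, the complex ion is [Pd...]^1−.
Charge balance with lithium (+1) requires 1 complex ion per 1 lithium.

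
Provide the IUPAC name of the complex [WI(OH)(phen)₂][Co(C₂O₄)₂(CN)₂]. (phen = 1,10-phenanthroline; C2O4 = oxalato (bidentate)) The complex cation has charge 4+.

hydroxoiodobis(1,10-phenanthroline)tungsten(VI) dicyanodioxalatocobaltate(II)

Both ions are complex: the cation is named first with the plain metal name, the anion second with the -ate form; each ion's ligands are alphabetised independently.
The complex cation is given as 4+; its ligand charges sum to -2, so W = +6.
A 1:1 salt means the anion carries the equal and opposite charge, 4−.
Anion: ligand charges sum to -6; for the ion to be 4−, Co = +2.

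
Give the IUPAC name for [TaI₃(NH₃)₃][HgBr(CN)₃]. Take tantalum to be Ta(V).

triamminetriiodotantalum(V) bromotricyanomercurate(II)

Both ions are complex: the cation is named first with the plain metal name, the anion second with the -ate form; each ion's ligands are alphabetised independently.
Ta is given as +5; the cation's ligand charges sum to -3, so the complex cation is 2+.
A 1:1 salt means the anion carries the equal and opposite charge, 2−.
Anion: ligand charges sum to -4; for the ion to be 2−, Hg = +2.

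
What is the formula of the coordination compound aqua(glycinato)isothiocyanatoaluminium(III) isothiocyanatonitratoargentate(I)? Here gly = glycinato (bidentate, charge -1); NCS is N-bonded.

Cation [Al…]: ligand charges -2, Al(III) ⇒ ion charge 1+.
Anion [Ag…]: ligand charges -2, Ag(I) ⇒ ion charge 1−.
One 1+ cation balances one 1− anion.

[Al(gly)(H2O)(NCS)][Ag(NCS)(NO3)]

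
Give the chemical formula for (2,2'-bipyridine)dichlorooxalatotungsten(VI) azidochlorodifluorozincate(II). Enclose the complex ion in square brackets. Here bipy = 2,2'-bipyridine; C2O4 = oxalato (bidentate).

Cation [W…]: ligand charges -4, W(VI) ⇒ ion charge 2+.
Anion [Zn…]: ligand charges -4, Zn(II) ⇒ ion charge 2−.
One 2+ cation balances one 2− anion.

[W(bipy)(C2O4)Cl2][ZnClF2(N3)]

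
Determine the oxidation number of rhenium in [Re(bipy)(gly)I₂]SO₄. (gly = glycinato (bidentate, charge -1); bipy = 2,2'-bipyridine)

1 sulfate outside the brackets (-2 each) → the complex ion is 2+.
Ligand charges: 2×I = -2; 1×gly = -1; 1×bipy neutral; sum -3.
Re + (-3) = 2+ ⇒ Re is +5.

+5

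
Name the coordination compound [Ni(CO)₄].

There is no counter-ion, so the complex is neutral overall.
Ligand charges: 4×carbonyl (neutral); total 0. So Ni + (0) = 0, giving Ni = 0.

tetracarbonylnickel(0)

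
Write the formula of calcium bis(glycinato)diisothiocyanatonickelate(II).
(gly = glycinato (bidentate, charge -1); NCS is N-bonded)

Ca[Ni(gly)2(NCS)2]

Ligands: 2 glycinato (gly, -1), 2 isothiocyanato (NCS, -1). Ligand charge sum = -4.
With Ni in oxidation state +2, the complex ion is [Ni...]^2−.
Charge balance with calcium (+2) requires 1 complex ion per 1 calcium.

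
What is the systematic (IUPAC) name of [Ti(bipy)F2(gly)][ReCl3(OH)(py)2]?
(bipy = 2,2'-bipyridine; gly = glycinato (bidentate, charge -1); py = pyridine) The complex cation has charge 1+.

The complex cation is given as 1+; its ligand charges sum to -3, so Ti = +4.
A 1:1 salt means the anion carries the equal and opposite charge, 1−.
Anion: ligand charges sum to -4; for the ion to be 1−, Re = +3.

(2,2'-bipyridine)difluoro(glycinato)titanium(IV) trichlorohydroxobis(pyridine)rhenate(III)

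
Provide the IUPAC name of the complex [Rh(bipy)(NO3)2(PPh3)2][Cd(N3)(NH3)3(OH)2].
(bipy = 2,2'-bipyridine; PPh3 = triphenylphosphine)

(2,2'-bipyridine)dinitratobis(triphenylphosphine)rhodium(III) triammineazidodihydroxocadmate(II)

Cadmium is always +2 in its complexes; the anion's ligand charges sum to -3, so the complex anion is 1−.
A 1:1 salt means the cation carries the equal and opposite charge, 1+.
Cation: ligand charges sum to -2; for the ion to be 1+, Rh = +3.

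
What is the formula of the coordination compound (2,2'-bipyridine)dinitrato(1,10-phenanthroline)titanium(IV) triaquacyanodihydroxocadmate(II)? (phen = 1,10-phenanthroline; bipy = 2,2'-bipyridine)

Cation [Ti…]: ligand charges -2, Ti(IV) ⇒ ion charge 2+.
Anion [Cd…]: ligand charges -3, Cd(II) ⇒ ion charge 1−.

[Ti(bipy)(NO3)2(phen)][Cd(CN)(H2O)3(OH)2]2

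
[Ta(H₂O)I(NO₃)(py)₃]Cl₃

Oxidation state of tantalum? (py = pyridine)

3 chloride outside the brackets (-1 each) → the complex ion is 3+.
Ligand charges: 1×I = -1; 3×py neutral; 1×H2O neutral; 1×NO3 = -1; sum -2.
Ta + (-2) = 3+ ⇒ Ta is +5.

+5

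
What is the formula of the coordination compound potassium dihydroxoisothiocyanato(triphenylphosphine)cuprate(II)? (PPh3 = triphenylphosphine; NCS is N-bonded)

Ligands: 1 triphenylphosphine (PPh3, neutral), 2 hydroxo (OH, -1), 1 isothiocyanato (NCS, -1). Ligand charge sum = -3.
With Cu in oxidation state +2, the complex ion is [Cu...]^1−.
Charge balance with potassium (+1) requires 1 complex ion per 1 potassium.

K[Cu(NCS)(OH)2(PPh3)]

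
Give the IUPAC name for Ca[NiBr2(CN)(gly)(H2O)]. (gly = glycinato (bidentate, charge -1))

The 1 calcium counter-ion carries a total charge of +2, so each complex ion is 2−.
Ligand charges: 1×glycinato (-1 each), 1×aqua (neutral), 1×cyano (-1 each), 2×bromo (-1 each); total -4. So Ni + (-4) = 2−, giving Ni = +2.
The complex ion is anionic, so nickel takes the -ate form nickelate(II).

calcium aquadibromocyano(glycinato)nickelate(II)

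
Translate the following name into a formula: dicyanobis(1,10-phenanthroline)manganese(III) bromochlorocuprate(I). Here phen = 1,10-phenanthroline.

Cation [Mn…]: ligand charges -2, Mn(III) ⇒ ion charge 1+.
Anion [Cu…]: ligand charges -2, Cu(I) ⇒ ion charge 1−.
One 1+ cation balances one 1− anion.

[Mn(CN)2(phen)2][CuBrCl]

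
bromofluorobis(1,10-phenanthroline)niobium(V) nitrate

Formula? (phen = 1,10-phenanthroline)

Ligands: 1 fluoro (F, -1), 2 1,10-phenanthroline (phen, neutral), 1 bromo (Br, -1). Ligand charge sum = -2.
Charge balance with nitrate (-1) requires 1 complex ion per 3 nitrate.

[NbBrF(phen)2](NO3)3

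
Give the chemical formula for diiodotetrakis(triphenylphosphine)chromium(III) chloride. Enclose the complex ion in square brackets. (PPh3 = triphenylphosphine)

[CrI2(PPh3)4]Cl

Ligands: 2 iodo (I, -1), 4 triphenylphosphine (PPh3, neutral). Ligand charge sum = -2.
With Cr in oxidation state +3, the complex ion is [Cr...]^1+.
Charge balance with chloride (-1) requires 1 complex ion per 1 chloride.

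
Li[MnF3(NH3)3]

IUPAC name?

lithium triamminetrifluoromanganate(II)

The 1 lithium counter-ion carries a total charge of +1, so each complex ion is 1−.
Ligand charges: 3×ammine (neutral), 3×fluoro (-1 each); total -3. So Mn + (-3) = 1−, giving Mn = +2.
The complex ion is anionic, so manganese takes the -ate form manganate(II).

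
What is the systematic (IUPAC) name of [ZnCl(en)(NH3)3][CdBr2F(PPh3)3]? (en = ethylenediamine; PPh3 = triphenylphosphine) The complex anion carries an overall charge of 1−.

triamminechloro(ethylenediamine)zinc(II) dibromofluorotris(triphenylphosphine)cadmate(II)

Both ions are complex: the cation is named first with the plain metal name, the anion second with the -ate form; each ion's ligands are alphabetised independently.
The complex anion is given as 1−; its ligand charges sum to -3, so Cd = +2.
A 1:1 salt means the cation carries the equal and opposite charge, 1+.
Cation: ligand charges sum to -1; for the ion to be 1+, Zn = +2.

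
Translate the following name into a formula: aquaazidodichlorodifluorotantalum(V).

[TaCl2F2(H2O)(N3)]

Ligands: 1 aqua (H2O, neutral), 2 chloro (Cl, -1), 2 fluoro (F, -1), 1 azido (N3, -1). Ligand charge sum = -5.
With Ta in oxidation state +5, the complex ion is [Ta...].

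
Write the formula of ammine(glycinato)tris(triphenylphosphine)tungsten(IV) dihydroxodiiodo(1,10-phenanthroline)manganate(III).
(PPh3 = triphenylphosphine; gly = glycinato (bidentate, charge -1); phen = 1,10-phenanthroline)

Cation [W…]: ligand charges -1, W(IV) ⇒ ion charge 3+.
Anion [Mn…]: ligand charges -4, Mn(III) ⇒ ion charge 1−.
One 3+ cation requires 3 of the 1− anion.

[W(gly)(NH3)(PPh3)3][MnI2(OH)2(phen)]3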